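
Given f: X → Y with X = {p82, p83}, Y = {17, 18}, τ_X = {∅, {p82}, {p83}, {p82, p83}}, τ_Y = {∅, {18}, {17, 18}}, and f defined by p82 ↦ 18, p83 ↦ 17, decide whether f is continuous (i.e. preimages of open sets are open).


f IS continuous.

Compute f^{-1}(U) for each U ∈ τ_Y:
  U = ∅: f^{-1}(U) = ∅ ∈ τ_X ✓.
  U = {18}: f^{-1}(U) = {p82} ∈ τ_X ✓.
  U = {17, 18}: f^{-1}(U) = {p82, p83} ∈ τ_X ✓.
Every preimage lies in τ_X, so f IS continuous.


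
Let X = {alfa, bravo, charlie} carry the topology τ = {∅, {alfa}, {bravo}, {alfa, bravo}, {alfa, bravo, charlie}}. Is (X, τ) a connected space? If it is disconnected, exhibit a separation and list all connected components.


(X, τ) is connected.

Find clopen sets (U ∈ τ with X ∖ U ∈ τ):
  U = ∅, X ∖ U = {alfa, bravo, charlie} — both open, so U is clopen.
  U = {alfa, bravo, charlie}, X ∖ U = ∅ — both open, so U is clopen.
Only trivial clopens (∅ and X) exist, so (X, τ) is connected.
Compute connected components by grouping points that agree on all clopens:
  component: {alfa, bravo, charlie}


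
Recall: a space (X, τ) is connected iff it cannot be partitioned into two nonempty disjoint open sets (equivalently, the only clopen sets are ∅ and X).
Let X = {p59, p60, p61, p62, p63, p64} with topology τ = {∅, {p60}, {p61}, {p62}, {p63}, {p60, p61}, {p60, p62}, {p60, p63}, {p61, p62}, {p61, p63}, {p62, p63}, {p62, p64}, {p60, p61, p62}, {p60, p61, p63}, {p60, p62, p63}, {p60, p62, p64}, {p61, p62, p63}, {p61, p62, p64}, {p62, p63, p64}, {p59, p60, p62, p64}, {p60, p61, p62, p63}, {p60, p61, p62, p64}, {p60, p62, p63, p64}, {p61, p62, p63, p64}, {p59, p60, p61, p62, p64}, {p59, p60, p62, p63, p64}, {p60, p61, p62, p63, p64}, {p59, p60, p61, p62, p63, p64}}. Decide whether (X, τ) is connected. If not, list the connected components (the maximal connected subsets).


(X, τ) is disconnected; components = [{p61}, {p63}, {p59, p60, p62, p64}].

Find clopen sets (U ∈ τ with X ∖ U ∈ τ):
  U = ∅, X ∖ U = {p59, p60, p61, p62, p63, p64} — both open, so U is clopen.
  U = {p61}, X ∖ U = {p59, p60, p62, p63, p64} — both open, so U is clopen.
  U = {p63}, X ∖ U = {p59, p60, p61, p62, p64} — both open, so U is clopen.
  U = {p61, p63}, X ∖ U = {p59, p60, p62, p64} — both open, so U is clopen.
  U = {p59, p60, p62, p64}, X ∖ U = {p61, p63} — both open, so U is clopen.
  U = {p59, p60, p61, p62, p64}, X ∖ U = {p63} — both open, so U is clopen.
  U = {p59, p60, p62, p63, p64}, X ∖ U = {p61} — both open, so U is clopen.
  U = {p59, p60, p61, p62, p63, p64}, X ∖ U = ∅ — both open, so U is clopen.
Nontrivial clopen(s) exist: e.g. {p63}. So (X, τ) is disconnected.
Compute connected components by grouping points that agree on all clopens:
  component: {p61}
  component: {p63}
  component: {p59, p60, p62, p64}


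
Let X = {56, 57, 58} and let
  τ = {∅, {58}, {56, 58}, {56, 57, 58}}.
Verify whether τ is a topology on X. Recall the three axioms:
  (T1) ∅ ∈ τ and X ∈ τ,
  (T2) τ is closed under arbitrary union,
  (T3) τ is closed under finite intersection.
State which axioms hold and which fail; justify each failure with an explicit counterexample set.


τ IS a topology on X.

Axiom (T1): ∅ ∈ τ? Yes; X ∈ τ? Yes.
Axiom (T2/T3): check pairwise unions and intersections of members of τ.
All pairwise intersections and unions checked — each lies in τ. Therefore τ satisfies (T1), (T2), (T3): it IS a topology on X.


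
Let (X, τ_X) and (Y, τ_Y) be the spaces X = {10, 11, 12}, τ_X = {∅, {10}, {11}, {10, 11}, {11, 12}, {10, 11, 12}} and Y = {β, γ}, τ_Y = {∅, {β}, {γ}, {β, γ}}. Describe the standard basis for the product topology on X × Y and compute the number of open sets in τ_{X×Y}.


Basis B = {∅ × ∅, {10} × {β}, {10} × {γ}, {11} × {β}, {11} × {γ}, {10} × {β, γ}, {10, 11} × {β}, {10, 11} × {γ}, {11} × {β, γ}, {11, 12} × {β}, {11, 12} × {γ}, {10, 11, 12} × {β}, {10, 11, 12} × {γ}, {10, 11} × {β, γ}, {11, 12} × {β, γ}, {10, 11, 12} × {β, γ}}; |τ_{X×Y}| = 36.

Enumerate products U × V with U ∈ τ_X, V ∈ τ_Y (deduplicated):
  ∅ × ∅ = {} (∅)
  {10} × {β} = {(10,β)}
  {10} × {γ} = {(10,γ)}
  {11} × {β} = {(11,β)}
  {11} × {γ} = {(11,γ)}
  {10} × {β, γ} = {(10,β), (10,γ)}
  {10, 11} × {β} = {(10,β), (11,β)}
  {10, 11} × {γ} = {(10,γ), (11,γ)}
  {11} × {β, γ} = {(11,β), (11,γ)}
  {11, 12} × {β} = {(11,β), (12,β)}
  {11, 12} × {γ} = {(11,γ), (12,γ)}
  {10, 11, 12} × {β} = {(10,β), (11,β), (12,β)}
  {10, 11, 12} × {γ} = {(10,γ), (11,γ), (12,γ)}
  {10, 11} × {β, γ} = {(10,β), (10,γ), (11,β), (11,γ)}
  {11, 12} × {β, γ} = {(11,β), (11,γ), (12,β), (12,γ)}
  {10, 11, 12} × {β, γ} = {(10,β), (10,γ), (11,β), (11,γ), (12,β), (12,γ)}
These 16 distinct sets form the basis B.
Close under arbitrary unions to get τ_{X×Y}; counting gives |τ_{X×Y}| = 36.


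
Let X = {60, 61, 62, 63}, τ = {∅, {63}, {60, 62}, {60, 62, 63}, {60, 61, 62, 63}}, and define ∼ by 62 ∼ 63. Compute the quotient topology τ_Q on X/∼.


X/∼ = {[60], [61], [62=63]}; |τ_Q| = 3.

Equivalence classes: [60], [61], [62=63].
Quotient map π: X → X/∼ sends 60 ↦ [60], 61 ↦ [61], 62 ↦ [62=63], 63 ↦ [62=63].
For each subset V ⊆ X/∼, compute π^{-1}(V) ⊆ X and check whether π^{-1}(V) ∈ τ. V is open in τ_Q iff π^{-1}(V) ∈ τ.
  V = {}: π^{-1}(V) = ∅ ∈ τ ✓.
  V = {[60]}: π^{-1}(V) = {60} ∉ τ ✗.
  V = {[61]}: π^{-1}(V) = {61} ∉ τ ✗.
  V = {[60], [61]}: π^{-1}(V) = {60, 61} ∉ τ ✗.
  V = {[62=63]}: π^{-1}(V) = {62, 63} ∉ τ ✗.
  V = {[60], [62=63]}: π^{-1}(V) = {60, 62, 63} ∈ τ ✓.
  V = {[61], [62=63]}: π^{-1}(V) = {61, 62, 63} ∉ τ ✗.
  V = {[60], [61], [62=63]}: π^{-1}(V) = {60, 61, 62, 63} ∈ τ ✓.
Open sets in the quotient: τ_Q = {{}, {[60], [62=63]}, {[60], [61], [62=63]}} (3 elements).


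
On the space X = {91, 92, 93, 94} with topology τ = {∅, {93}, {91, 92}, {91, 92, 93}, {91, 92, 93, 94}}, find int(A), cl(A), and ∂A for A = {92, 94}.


int(A) = ∅, cl(A) = {91, 92, 94}, ∂A = {91, 92, 94}.

Closed sets in (X, τ) are complements of opens:
  closed(X, τ) = {∅, {94}, {93, 94}, {91, 92, 94}, {91, 92, 93, 94}}.
int(A) = ⋃ {U ∈ τ : U ⊆ A}. Opens contained in A: ∅.
Taking the union of these: int(A) = ∅.
cl(A) = ⋂ {C closed : A ⊆ C}. Closed sets containing A: {91, 92, 94}, {91, 92, 93, 94}.
Intersecting these: cl(A) = {91, 92, 94}.
∂A = cl(A) ∖ int(A) = {91, 92, 94} ∖ ∅ = {91, 92, 94}.


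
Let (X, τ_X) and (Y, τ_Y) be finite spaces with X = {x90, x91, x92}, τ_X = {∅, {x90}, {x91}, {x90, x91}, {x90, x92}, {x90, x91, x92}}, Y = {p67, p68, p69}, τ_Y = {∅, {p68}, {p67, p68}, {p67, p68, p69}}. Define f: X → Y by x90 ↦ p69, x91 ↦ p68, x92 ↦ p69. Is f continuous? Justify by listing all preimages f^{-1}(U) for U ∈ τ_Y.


f IS continuous.

Compute f^{-1}(U) for each U ∈ τ_Y:
  U = ∅: f^{-1}(U) = ∅ ∈ τ_X ✓.
  U = {p68}: f^{-1}(U) = {x91} ∈ τ_X ✓.
  U = {p67, p68}: f^{-1}(U) = {x91} ∈ τ_X ✓.
  U = {p67, p68, p69}: f^{-1}(U) = {x90, x91, x92} ∈ τ_X ✓.
Every preimage lies in τ_X, so f IS continuous.


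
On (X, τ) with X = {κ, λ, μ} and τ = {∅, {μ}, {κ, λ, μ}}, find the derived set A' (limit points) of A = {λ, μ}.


A' = {κ, λ}

For each x ∈ X, list the open sets U ∈ τ with x ∈ U, then check whether U ∩ (A ∖ {x}) ≠ ∅ for every such U.
  x = κ: opens ∋ x are {κ, λ, μ}; each meets A ∖ {κ}, so x IS a limit point.
  x = λ: opens ∋ x are {κ, λ, μ}; each meets A ∖ {λ}, so x IS a limit point.
  x = μ: open {μ} ∋ x has {μ} ∩ (A ∖ {μ}) = ∅, so x is NOT a limit point.
Collecting: A' = {κ, λ}.


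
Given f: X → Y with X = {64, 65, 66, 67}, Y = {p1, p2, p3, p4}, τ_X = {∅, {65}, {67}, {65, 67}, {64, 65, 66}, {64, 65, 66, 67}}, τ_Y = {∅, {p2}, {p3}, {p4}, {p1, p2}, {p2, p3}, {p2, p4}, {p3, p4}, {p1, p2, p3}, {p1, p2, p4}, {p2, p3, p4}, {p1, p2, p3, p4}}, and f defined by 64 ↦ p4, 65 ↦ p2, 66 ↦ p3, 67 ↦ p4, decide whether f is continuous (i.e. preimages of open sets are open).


f is NOT continuous.

Compute f^{-1}(U) for each U ∈ τ_Y:
  U = ∅: f^{-1}(U) = ∅ ∈ τ_X ✓.
  U = {p2}: f^{-1}(U) = {65} ∈ τ_X ✓.
  U = {p3}: f^{-1}(U) = {66} ∉ τ_X ✗.
  U = {p4}: f^{-1}(U) = {64, 67} ∉ τ_X ✗.
  U = {p1, p2}: f^{-1}(U) = {65} ∈ τ_X ✓.
  U = {p2, p3}: f^{-1}(U) = {65, 66} ∉ τ_X ✗.
  U = {p2, p4}: f^{-1}(U) = {64, 65, 67} ∉ τ_X ✗.
  U = {p3, p4}: f^{-1}(U) = {64, 66, 67} ∉ τ_X ✗.
  U = {p1, p2, p3}: f^{-1}(U) = {65, 66} ∉ τ_X ✗.
  U = {p1, p2, p4}: f^{-1}(U) = {64, 65, 67} ∉ τ_X ✗.
  U = {p2, p3, p4}: f^{-1}(U) = {64, 65, 66, 67} ∈ τ_X ✓.
  U = {p1, p2, p3, p4}: f^{-1}(U) = {64, 65, 66, 67} ∈ τ_X ✓.
Found U = {p3} with f^{-1}(U) = {66} not in τ_X. Therefore f is NOT continuous.


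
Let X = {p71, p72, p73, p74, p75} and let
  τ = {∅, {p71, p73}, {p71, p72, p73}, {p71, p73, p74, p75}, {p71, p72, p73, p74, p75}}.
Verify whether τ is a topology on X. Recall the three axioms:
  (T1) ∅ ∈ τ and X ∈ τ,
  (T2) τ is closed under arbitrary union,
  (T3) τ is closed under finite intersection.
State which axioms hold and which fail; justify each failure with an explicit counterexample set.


τ IS a topology on X.

Axiom (T1): ∅ ∈ τ? Yes; X ∈ τ? Yes.
Axiom (T2/T3): check pairwise unions and intersections of members of τ.
All pairwise intersections and unions checked — each lies in τ. Therefore τ satisfies (T1), (T2), (T3): it IS a topology on X.


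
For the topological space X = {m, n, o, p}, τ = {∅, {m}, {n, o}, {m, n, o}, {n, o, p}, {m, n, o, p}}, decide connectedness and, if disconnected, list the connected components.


(X, τ) is disconnected; components = [{m}, {n, o, p}].

Find clopen sets (U ∈ τ with X ∖ U ∈ τ):
  U = ∅, X ∖ U = {m, n, o, p} — both open, so U is clopen.
  U = {m}, X ∖ U = {n, o, p} — both open, so U is clopen.
  U = {n, o, p}, X ∖ U = {m} — both open, so U is clopen.
  U = {m, n, o, p}, X ∖ U = ∅ — both open, so U is clopen.
Nontrivial clopen(s) exist: e.g. {n, o, p}. So (X, τ) is disconnected.
Compute connected components by grouping points that agree on all clopens:
  component: {m}
  component: {n, o, p}


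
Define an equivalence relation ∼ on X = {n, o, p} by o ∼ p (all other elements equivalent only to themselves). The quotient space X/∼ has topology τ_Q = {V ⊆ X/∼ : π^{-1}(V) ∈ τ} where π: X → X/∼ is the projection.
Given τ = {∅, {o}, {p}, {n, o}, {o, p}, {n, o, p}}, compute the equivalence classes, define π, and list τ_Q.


X/∼ = {[n], [o=p]}; |τ_Q| = 3.

Equivalence classes: [n], [o=p].
Quotient map π: X → X/∼ sends n ↦ [n], o ↦ [o=p], p ↦ [o=p].
For each subset V ⊆ X/∼, compute π^{-1}(V) ⊆ X and check whether π^{-1}(V) ∈ τ. V is open in τ_Q iff π^{-1}(V) ∈ τ.
  V = {}: π^{-1}(V) = ∅ ∈ τ ✓.
  V = {[n]}: π^{-1}(V) = {n} ∉ τ ✗.
  V = {[o=p]}: π^{-1}(V) = {o, p} ∈ τ ✓.
  V = {[n], [o=p]}: π^{-1}(V) = {n, o, p} ∈ τ ✓.
Open sets in the quotient: τ_Q = {{}, {[o=p]}, {[n], [o=p]}} (3 elements).


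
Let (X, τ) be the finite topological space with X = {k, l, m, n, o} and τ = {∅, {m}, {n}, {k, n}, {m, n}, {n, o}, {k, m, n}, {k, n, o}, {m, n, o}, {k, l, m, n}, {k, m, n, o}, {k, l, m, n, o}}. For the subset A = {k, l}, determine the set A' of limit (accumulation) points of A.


A' = {l}

For each x ∈ X, list the open sets U ∈ τ with x ∈ U, then check whether U ∩ (A ∖ {x}) ≠ ∅ for every such U.
  x = k: open {k, n} ∋ x has {k, n} ∩ (A ∖ {k}) = ∅, so x is NOT a limit point.
  x = l: opens ∋ x are {k, l, m, n}, {k, l, m, n, o}; each meets A ∖ {l}, so x IS a limit point.
  x = m: open {m} ∋ x has {m} ∩ (A ∖ {m}) = ∅, so x is NOT a limit point.
  x = n: open {n} ∋ x has {n} ∩ (A ∖ {n}) = ∅, so x is NOT a limit point.
  x = o: open {n, o} ∋ x has {n, o} ∩ (A ∖ {o}) = ∅, so x is NOT a limit point.
Collecting: A' = {l}.


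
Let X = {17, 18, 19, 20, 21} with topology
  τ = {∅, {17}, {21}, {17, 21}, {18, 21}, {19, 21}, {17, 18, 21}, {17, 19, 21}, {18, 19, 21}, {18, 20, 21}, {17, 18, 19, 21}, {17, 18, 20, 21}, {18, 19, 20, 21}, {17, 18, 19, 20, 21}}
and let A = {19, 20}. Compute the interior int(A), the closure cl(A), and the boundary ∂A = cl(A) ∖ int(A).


int(A) = ∅, cl(A) = {19, 20}, ∂A = {19, 20}.

Closed sets in (X, τ) are complements of opens:
  closed(X, τ) = {∅, {17}, {19}, {20}, {17, 19}, {17, 20}, {18, 20}, {19, 20}, {17, 18, 20}, {17, 19, 20}, {18, 19, 20}, {17, 18, 19, 20}, {18, 19, 20, 21}, {17, 18, 19, 20, 21}}.
int(A) = ⋃ {U ∈ τ : U ⊆ A}. Opens contained in A: ∅.
Taking the union of these: int(A) = ∅.
cl(A) = ⋂ {C closed : A ⊆ C}. Closed sets containing A: {19, 20}, {17, 19, 20}, {18, 19, 20}, {17, 18, 19, 20}, {18, 19, 20, 21}, {17, 18, 19, 20, 21}.
Intersecting these: cl(A) = {19, 20}.
∂A = cl(A) ∖ int(A) = {19, 20} ∖ ∅ = {19, 20}.


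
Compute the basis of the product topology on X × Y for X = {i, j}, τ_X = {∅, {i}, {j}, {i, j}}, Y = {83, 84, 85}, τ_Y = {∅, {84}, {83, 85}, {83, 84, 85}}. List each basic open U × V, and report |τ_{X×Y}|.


Basis B = {∅ × ∅, {i} × {84}, {j} × {84}, {i} × {83, 85}, {i, j} × {84}, {j} × {83, 85}, {i} × {83, 84, 85}, {j} × {83, 84, 85}, {i, j} × {83, 85}, {i, j} × {83, 84, 85}}; |τ_{X×Y}| = 16.

Enumerate products U × V with U ∈ τ_X, V ∈ τ_Y (deduplicated):
  ∅ × ∅ = {} (∅)
  {i} × {84} = {(i,84)}
  {j} × {84} = {(j,84)}
  {i} × {83, 85} = {(i,83), (i,85)}
  {i, j} × {84} = {(i,84), (j,84)}
  {j} × {83, 85} = {(j,83), (j,85)}
  {i} × {83, 84, 85} = {(i,83), (i,84), (i,85)}
  {j} × {83, 84, 85} = {(j,83), (j,84), (j,85)}
  {i, j} × {83, 85} = {(i,83), (i,85), (j,83), (j,85)}
  {i, j} × {83, 84, 85} = {(i,83), (i,84), (i,85), (j,83), (j,84), (j,85)}
These 10 distinct sets form the basis B.
Close under arbitrary unions to get τ_{X×Y}; counting gives |τ_{X×Y}| = 16.


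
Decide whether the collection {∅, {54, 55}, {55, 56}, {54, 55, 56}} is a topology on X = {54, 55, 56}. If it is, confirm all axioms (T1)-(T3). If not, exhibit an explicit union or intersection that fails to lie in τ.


τ is NOT a topology on X.

Axiom (T1): ∅ ∈ τ? Yes; X ∈ τ? Yes.
Axiom (T2/T3): check pairwise unions and intersections of members of τ.
Counterexample for (T3): {54, 55} ∩ {55, 56} = {55} ∉ τ. Therefore τ is NOT a topology.


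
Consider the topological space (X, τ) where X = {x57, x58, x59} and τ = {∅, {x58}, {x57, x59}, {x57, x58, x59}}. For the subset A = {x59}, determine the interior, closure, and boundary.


int(A) = ∅, cl(A) = {x57, x59}, ∂A = {x57, x59}.

Closed sets in (X, τ) are complements of opens:
  closed(X, τ) = {∅, {x58}, {x57, x59}, {x57, x58, x59}}.
int(A) = ⋃ {U ∈ τ : U ⊆ A}. Opens contained in A: ∅.
Taking the union of these: int(A) = ∅.
cl(A) = ⋂ {C closed : A ⊆ C}. Closed sets containing A: {x57, x59}, {x57, x58, x59}.
Intersecting these: cl(A) = {x57, x59}.
∂A = cl(A) ∖ int(A) = {x57, x59} ∖ ∅ = {x57, x59}.


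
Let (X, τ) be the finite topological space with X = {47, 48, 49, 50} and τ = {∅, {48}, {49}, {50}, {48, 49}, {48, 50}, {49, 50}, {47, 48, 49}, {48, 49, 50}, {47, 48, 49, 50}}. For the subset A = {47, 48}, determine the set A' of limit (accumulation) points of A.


A' = {47}

For each x ∈ X, list the open sets U ∈ τ with x ∈ U, then check whether U ∩ (A ∖ {x}) ≠ ∅ for every such U.
  x = 47: opens ∋ x are {47, 48, 49}, {47, 48, 49, 50}; each meets A ∖ {47}, so x IS a limit point.
  x = 48: open {48} ∋ x has {48} ∩ (A ∖ {48}) = ∅, so x is NOT a limit point.
  x = 49: open {49} ∋ x has {49} ∩ (A ∖ {49}) = ∅, so x is NOT a limit point.
  x = 50: open {50} ∋ x has {50} ∩ (A ∖ {50}) = ∅, so x is NOT a limit point.
Collecting: A' = {47}.


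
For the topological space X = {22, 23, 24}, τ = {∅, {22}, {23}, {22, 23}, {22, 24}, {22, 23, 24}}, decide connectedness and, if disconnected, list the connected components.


(X, τ) is disconnected; components = [{23}, {22, 24}].

Find clopen sets (U ∈ τ with X ∖ U ∈ τ):
  U = ∅, X ∖ U = {22, 23, 24} — both open, so U is clopen.
  U = {23}, X ∖ U = {22, 24} — both open, so U is clopen.
  U = {22, 24}, X ∖ U = {23} — both open, so U is clopen.
  U = {22, 23, 24}, X ∖ U = ∅ — both open, so U is clopen.
Nontrivial clopen(s) exist: e.g. {23}. So (X, τ) is disconnected.
Compute connected components by grouping points that agree on all clopens:
  component: {23}
  component: {22, 24}


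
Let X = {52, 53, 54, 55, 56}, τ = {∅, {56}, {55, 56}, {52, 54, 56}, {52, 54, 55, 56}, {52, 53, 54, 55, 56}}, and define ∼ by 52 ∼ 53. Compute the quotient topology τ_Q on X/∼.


X/∼ = {[52=53], [54], [55], [56]}; |τ_Q| = 4.

Equivalence classes: [52=53], [54], [55], [56].
Quotient map π: X → X/∼ sends 52 ↦ [52=53], 53 ↦ [52=53], 54 ↦ [54], 55 ↦ [55], 56 ↦ [56].
For each subset V ⊆ X/∼, compute π^{-1}(V) ⊆ X and check whether π^{-1}(V) ∈ τ. V is open in τ_Q iff π^{-1}(V) ∈ τ.
  V = {}: π^{-1}(V) = ∅ ∈ τ ✓.
  V = {[52=53]}: π^{-1}(V) = {52, 53} ∉ τ ✗.
  V = {[54]}: π^{-1}(V) = {54} ∉ τ ✗.
  V = {[52=53], [54]}: π^{-1}(V) = {52, 53, 54} ∉ τ ✗.
  V = {[55]}: π^{-1}(V) = {55} ∉ τ ✗.
  V = {[52=53], [55]}: π^{-1}(V) = {52, 53, 55} ∉ τ ✗.
  V = {[54], [55]}: π^{-1}(V) = {54, 55} ∉ τ ✗.
  V = {[52=53], [54], [55]}: π^{-1}(V) = {52, 53, 54, 55} ∉ τ ✗.
  V = {[56]}: π^{-1}(V) = {56} ∈ τ ✓.
  V = {[52=53], [56]}: π^{-1}(V) = {52, 53, 56} ∉ τ ✗.
  V = {[54], [56]}: π^{-1}(V) = {54, 56} ∉ τ ✗.
  V = {[52=53], [54], [56]}: π^{-1}(V) = {52, 53, 54, 56} ∉ τ ✗.
  V = {[55], [56]}: π^{-1}(V) = {55, 56} ∈ τ ✓.
  V = {[52=53], [55], [56]}: π^{-1}(V) = {52, 53, 55, 56} ∉ τ ✗.
  V = {[54], [55], [56]}: π^{-1}(V) = {54, 55, 56} ∉ τ ✗.
  V = {[52=53], [54], [55], [56]}: π^{-1}(V) = {52, 53, 54, 55, 56} ∈ τ ✓.
Open sets in the quotient: τ_Q = {{}, {[56]}, {[55], [56]}, {[52=53], [54], [55], [56]}} (4 elements).


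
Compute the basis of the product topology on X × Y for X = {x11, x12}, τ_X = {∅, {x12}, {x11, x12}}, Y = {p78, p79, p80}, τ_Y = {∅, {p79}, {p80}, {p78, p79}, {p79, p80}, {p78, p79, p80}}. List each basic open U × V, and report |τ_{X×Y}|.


Basis B = {∅ × ∅, {x12} × {p79}, {x12} × {p80}, {x11, x12} × {p79}, {x11, x12} × {p80}, {x12} × {p78, p79}, {x12} × {p79, p80}, {x12} × {p78, p79, p80}, {x11, x12} × {p78, p79}, {x11, x12} × {p79, p80}, {x11, x12} × {p78, p79, p80}}; |τ_{X×Y}| = 18.

Enumerate products U × V with U ∈ τ_X, V ∈ τ_Y (deduplicated):
  ∅ × ∅ = {} (∅)
  {x12} × {p79} = {(x12,p79)}
  {x12} × {p80} = {(x12,p80)}
  {x11, x12} × {p79} = {(x11,p79), (x12,p79)}
  {x11, x12} × {p80} = {(x11,p80), (x12,p80)}
  {x12} × {p78, p79} = {(x12,p78), (x12,p79)}
  {x12} × {p79, p80} = {(x12,p79), (x12,p80)}
  {x12} × {p78, p79, p80} = {(x12,p78), (x12,p79), (x12,p80)}
  {x11, x12} × {p78, p79} = {(x11,p78), (x11,p79), (x12,p78), (x12,p79)}
  {x11, x12} × {p79, p80} = {(x11,p79), (x11,p80), (x12,p79), (x12,p80)}
  {x11, x12} × {p78, p79, p80} = {(x11,p78), (x11,p79), (x11,p80), (x12,p78), (x12,p79), (x12,p80)}
These 11 distinct sets form the basis B.
Close under arbitrary unions to get τ_{X×Y}; counting gives |τ_{X×Y}| = 18.


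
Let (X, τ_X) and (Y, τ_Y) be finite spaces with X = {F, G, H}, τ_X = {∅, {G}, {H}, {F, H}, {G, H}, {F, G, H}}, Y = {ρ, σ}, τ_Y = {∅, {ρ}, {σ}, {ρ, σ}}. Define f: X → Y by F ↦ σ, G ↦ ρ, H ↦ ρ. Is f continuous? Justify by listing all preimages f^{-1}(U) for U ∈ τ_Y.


f is NOT continuous.

Compute f^{-1}(U) for each U ∈ τ_Y:
  U = ∅: f^{-1}(U) = ∅ ∈ τ_X ✓.
  U = {ρ}: f^{-1}(U) = {G, H} ∈ τ_X ✓.
  U = {σ}: f^{-1}(U) = {F} ∉ τ_X ✗.
  U = {ρ, σ}: f^{-1}(U) = {F, G, H} ∈ τ_X ✓.
Found U = {σ} with f^{-1}(U) = {F} not in τ_X. Therefore f is NOT continuous.


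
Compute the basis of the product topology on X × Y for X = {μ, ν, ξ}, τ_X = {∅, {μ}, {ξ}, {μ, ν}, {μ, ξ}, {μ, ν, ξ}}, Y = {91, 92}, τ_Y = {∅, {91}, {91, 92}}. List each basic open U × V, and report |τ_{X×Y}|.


Basis B = {∅ × ∅, {μ} × {91}, {ξ} × {91}, {μ} × {91, 92}, {μ, ν} × {91}, {μ, ξ} × {91}, {ξ} × {91, 92}, {μ, ν, ξ} × {91}, {μ, ν} × {91, 92}, {μ, ξ} × {91, 92}, {μ, ν, ξ} × {91, 92}}; |τ_{X×Y}| = 18.

Enumerate products U × V with U ∈ τ_X, V ∈ τ_Y (deduplicated):
  ∅ × ∅ = {} (∅)
  {μ} × {91} = {(μ,91)}
  {ξ} × {91} = {(ξ,91)}
  {μ} × {91, 92} = {(μ,91), (μ,92)}
  {μ, ν} × {91} = {(μ,91), (ν,91)}
  {μ, ξ} × {91} = {(μ,91), (ξ,91)}
  {ξ} × {91, 92} = {(ξ,91), (ξ,92)}
  {μ, ν, ξ} × {91} = {(μ,91), (ν,91), (ξ,91)}
  {μ, ν} × {91, 92} = {(μ,91), (μ,92), (ν,91), (ν,92)}
  {μ, ξ} × {91, 92} = {(μ,91), (μ,92), (ξ,91), (ξ,92)}
  {μ, ν, ξ} × {91, 92} = {(μ,91), (μ,92), (ν,91), (ν,92), (ξ,91), (ξ,92)}
These 11 distinct sets form the basis B.
Close under arbitrary unions to get τ_{X×Y}; counting gives |τ_{X×Y}| = 18.


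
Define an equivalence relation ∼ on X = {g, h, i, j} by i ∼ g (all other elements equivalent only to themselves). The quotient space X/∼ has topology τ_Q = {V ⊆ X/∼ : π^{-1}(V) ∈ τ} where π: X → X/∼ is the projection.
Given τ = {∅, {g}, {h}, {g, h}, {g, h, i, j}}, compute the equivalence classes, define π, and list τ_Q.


X/∼ = {[g=i], [h], [j]}; |τ_Q| = 3.

Equivalence classes: [g=i], [h], [j].
Quotient map π: X → X/∼ sends g ↦ [g=i], h ↦ [h], i ↦ [g=i], j ↦ [j].
For each subset V ⊆ X/∼, compute π^{-1}(V) ⊆ X and check whether π^{-1}(V) ∈ τ. V is open in τ_Q iff π^{-1}(V) ∈ τ.
  V = {}: π^{-1}(V) = ∅ ∈ τ ✓.
  V = {[g=i]}: π^{-1}(V) = {g, i} ∉ τ ✗.
  V = {[h]}: π^{-1}(V) = {h} ∈ τ ✓.
  V = {[g=i], [h]}: π^{-1}(V) = {g, h, i} ∉ τ ✗.
  V = {[j]}: π^{-1}(V) = {j} ∉ τ ✗.
  V = {[g=i], [j]}: π^{-1}(V) = {g, i, j} ∉ τ ✗.
  V = {[h], [j]}: π^{-1}(V) = {h, j} ∉ τ ✗.
  V = {[g=i], [h], [j]}: π^{-1}(V) = {g, h, i, j} ∈ τ ✓.
Open sets in the quotient: τ_Q = {{}, {[h]}, {[g=i], [h], [j]}} (3 elements).


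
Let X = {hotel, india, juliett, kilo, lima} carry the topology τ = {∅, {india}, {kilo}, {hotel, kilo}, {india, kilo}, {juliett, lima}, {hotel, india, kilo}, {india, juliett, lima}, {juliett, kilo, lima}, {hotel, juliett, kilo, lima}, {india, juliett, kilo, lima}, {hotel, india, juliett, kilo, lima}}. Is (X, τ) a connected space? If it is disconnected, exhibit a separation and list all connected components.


(X, τ) is disconnected; components = [{india}, {hotel, kilo}, {juliett, lima}].

Find clopen sets (U ∈ τ with X ∖ U ∈ τ):
  U = ∅, X ∖ U = {hotel, india, juliett, kilo, lima} — both open, so U is clopen.
  U = {india}, X ∖ U = {hotel, juliett, kilo, lima} — both open, so U is clopen.
  U = {hotel, kilo}, X ∖ U = {india, juliett, lima} — both open, so U is clopen.
  U = {juliett, lima}, X ∖ U = {hotel, india, kilo} — both open, so U is clopen.
  U = {hotel, india, kilo}, X ∖ U = {juliett, lima} — both open, so U is clopen.
  U = {india, juliett, lima}, X ∖ U = {hotel, kilo} — both open, so U is clopen.
  U = {hotel, juliett, kilo, lima}, X ∖ U = {india} — both open, so U is clopen.
  U = {hotel, india, juliett, kilo, lima}, X ∖ U = ∅ — both open, so U is clopen.
Nontrivial clopen(s) exist: e.g. {juliett, lima}. So (X, τ) is disconnected.
Compute connected components by grouping points that agree on all clopens:
  component: {india}
  component: {hotel, kilo}
  component: {juliett, lima}


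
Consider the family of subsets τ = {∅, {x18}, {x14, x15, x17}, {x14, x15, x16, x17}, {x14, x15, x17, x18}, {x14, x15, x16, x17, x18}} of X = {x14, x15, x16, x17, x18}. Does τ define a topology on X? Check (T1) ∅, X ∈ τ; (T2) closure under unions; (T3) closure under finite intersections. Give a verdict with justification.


τ IS a topology on X.

Axiom (T1): ∅ ∈ τ? Yes; X ∈ τ? Yes.
Axiom (T2/T3): check pairwise unions and intersections of members of τ.
All pairwise intersections and unions checked — each lies in τ. Therefore τ satisfies (T1), (T2), (T3): it IS a topology on X.


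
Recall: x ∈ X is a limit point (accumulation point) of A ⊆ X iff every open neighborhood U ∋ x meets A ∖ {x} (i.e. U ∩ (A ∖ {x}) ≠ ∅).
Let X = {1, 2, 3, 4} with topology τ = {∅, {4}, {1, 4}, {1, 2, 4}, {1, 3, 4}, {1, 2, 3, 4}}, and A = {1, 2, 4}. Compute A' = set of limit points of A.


A' = {1, 2, 3}

For each x ∈ X, list the open sets U ∈ τ with x ∈ U, then check whether U ∩ (A ∖ {x}) ≠ ∅ for every such U.
  x = 1: opens ∋ x are {1, 4}, {1, 2, 4}, {1, 3, 4}, {1, 2, 3, 4}; each meets A ∖ {1}, so x IS a limit point.
  x = 2: opens ∋ x are {1, 2, 4}, {1, 2, 3, 4}; each meets A ∖ {2}, so x IS a limit point.
  x = 3: opens ∋ x are {1, 3, 4}, {1, 2, 3, 4}; each meets A ∖ {3}, so x IS a limit point.
  x = 4: open {4} ∋ x has {4} ∩ (A ∖ {4}) = ∅, so x is NOT a limit point.
Collecting: A' = {1, 2, 3}.


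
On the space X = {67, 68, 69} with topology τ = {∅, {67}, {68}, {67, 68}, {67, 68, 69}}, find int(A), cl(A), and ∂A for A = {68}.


int(A) = {68}, cl(A) = {68, 69}, ∂A = {69}.

Closed sets in (X, τ) are complements of opens:
  closed(X, τ) = {∅, {69}, {67, 69}, {68, 69}, {67, 68, 69}}.
int(A) = ⋃ {U ∈ τ : U ⊆ A}. Opens contained in A: ∅, {68}.
Taking the union of these: int(A) = {68}.
cl(A) = ⋂ {C closed : A ⊆ C}. Closed sets containing A: {68, 69}, {67, 68, 69}.
Intersecting these: cl(A) = {68, 69}.
∂A = cl(A) ∖ int(A) = {68, 69} ∖ {68} = {69}.


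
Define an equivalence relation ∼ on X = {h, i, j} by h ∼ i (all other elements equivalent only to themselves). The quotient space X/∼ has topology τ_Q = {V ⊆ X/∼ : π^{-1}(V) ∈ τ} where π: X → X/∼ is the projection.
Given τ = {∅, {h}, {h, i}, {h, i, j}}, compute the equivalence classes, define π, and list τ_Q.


X/∼ = {[h=i], [j]}; |τ_Q| = 3.

Equivalence classes: [h=i], [j].
Quotient map π: X → X/∼ sends h ↦ [h=i], i ↦ [h=i], j ↦ [j].
For each subset V ⊆ X/∼, compute π^{-1}(V) ⊆ X and check whether π^{-1}(V) ∈ τ. V is open in τ_Q iff π^{-1}(V) ∈ τ.
  V = {}: π^{-1}(V) = ∅ ∈ τ ✓.
  V = {[h=i]}: π^{-1}(V) = {h, i} ∈ τ ✓.
  V = {[j]}: π^{-1}(V) = {j} ∉ τ ✗.
  V = {[h=i], [j]}: π^{-1}(V) = {h, i, j} ∈ τ ✓.
Open sets in the quotient: τ_Q = {{}, {[h=i]}, {[h=i], [j]}} (3 elements).


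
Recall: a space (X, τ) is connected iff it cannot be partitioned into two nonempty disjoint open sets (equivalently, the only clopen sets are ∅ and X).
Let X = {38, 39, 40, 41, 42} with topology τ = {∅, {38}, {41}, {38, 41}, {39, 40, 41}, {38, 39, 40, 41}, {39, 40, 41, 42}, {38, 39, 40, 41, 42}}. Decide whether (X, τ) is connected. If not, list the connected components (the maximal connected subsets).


(X, τ) is disconnected; components = [{38}, {39, 40, 41, 42}].

Find clopen sets (U ∈ τ with X ∖ U ∈ τ):
  U = ∅, X ∖ U = {38, 39, 40, 41, 42} — both open, so U is clopen.
  U = {38}, X ∖ U = {39, 40, 41, 42} — both open, so U is clopen.
  U = {39, 40, 41, 42}, X ∖ U = {38} — both open, so U is clopen.
  U = {38, 39, 40, 41, 42}, X ∖ U = ∅ — both open, so U is clopen.
Nontrivial clopen(s) exist: e.g. {39, 40, 41, 42}. So (X, τ) is disconnected.
Compute connected components by grouping points that agree on all clopens:
  component: {38}
  component: {39, 40, 41, 42}


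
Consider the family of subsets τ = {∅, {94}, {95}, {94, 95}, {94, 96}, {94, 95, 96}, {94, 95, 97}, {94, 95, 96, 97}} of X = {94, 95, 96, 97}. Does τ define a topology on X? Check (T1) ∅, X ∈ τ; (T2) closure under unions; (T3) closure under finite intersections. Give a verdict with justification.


τ IS a topology on X.

Axiom (T1): ∅ ∈ τ? Yes; X ∈ τ? Yes.
Axiom (T2/T3): check pairwise unions and intersections of members of τ.
All pairwise intersections and unions checked — each lies in τ. Therefore τ satisfies (T1), (T2), (T3): it IS a topology on X.


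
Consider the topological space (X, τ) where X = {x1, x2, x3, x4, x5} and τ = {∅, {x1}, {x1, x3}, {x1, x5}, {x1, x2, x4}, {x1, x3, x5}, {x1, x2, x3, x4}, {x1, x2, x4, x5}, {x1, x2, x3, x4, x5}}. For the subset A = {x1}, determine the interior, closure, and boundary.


int(A) = {x1}, cl(A) = {x1, x2, x3, x4, x5}, ∂A = {x2, x3, x4, x5}.

Closed sets in (X, τ) are complements of opens:
  closed(X, τ) = {∅, {x3}, {x5}, {x2, x4}, {x3, x5}, {x2, x3, x4}, {x2, x4, x5}, {x2, x3, x4, x5}, {x1, x2, x3, x4, x5}}.
int(A) = ⋃ {U ∈ τ : U ⊆ A}. Opens contained in A: ∅, {x1}.
Taking the union of these: int(A) = {x1}.
cl(A) = ⋂ {C closed : A ⊆ C}. Closed sets containing A: {x1, x2, x3, x4, x5}.
Intersecting these: cl(A) = {x1, x2, x3, x4, x5}.
∂A = cl(A) ∖ int(A) = {x1, x2, x3, x4, x5} ∖ {x1} = {x2, x3, x4, x5}.


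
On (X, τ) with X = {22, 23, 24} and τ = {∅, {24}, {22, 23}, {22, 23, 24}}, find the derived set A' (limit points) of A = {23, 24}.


A' = {22}

For each x ∈ X, list the open sets U ∈ τ with x ∈ U, then check whether U ∩ (A ∖ {x}) ≠ ∅ for every such U.
  x = 22: opens ∋ x are {22, 23}, {22, 23, 24}; each meets A ∖ {22}, so x IS a limit point.
  x = 23: open {22, 23} ∋ x has {22, 23} ∩ (A ∖ {23}) = ∅, so x is NOT a limit point.
  x = 24: open {24} ∋ x has {24} ∩ (A ∖ {24}) = ∅, so x is NOT a limit point.
Collecting: A' = {22}.


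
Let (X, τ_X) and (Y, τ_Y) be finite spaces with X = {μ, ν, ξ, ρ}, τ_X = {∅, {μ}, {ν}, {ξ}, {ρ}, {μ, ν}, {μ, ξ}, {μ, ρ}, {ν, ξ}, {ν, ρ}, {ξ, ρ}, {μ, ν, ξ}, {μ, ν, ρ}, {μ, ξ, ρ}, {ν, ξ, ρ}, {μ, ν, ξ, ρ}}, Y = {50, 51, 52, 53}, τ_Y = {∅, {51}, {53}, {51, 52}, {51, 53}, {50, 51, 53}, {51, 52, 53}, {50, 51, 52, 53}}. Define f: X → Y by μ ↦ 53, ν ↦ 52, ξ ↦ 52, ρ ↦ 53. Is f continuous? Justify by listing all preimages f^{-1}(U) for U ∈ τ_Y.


f IS continuous.

Compute f^{-1}(U) for each U ∈ τ_Y:
  U = ∅: f^{-1}(U) = ∅ ∈ τ_X ✓.
  U = {51}: f^{-1}(U) = ∅ ∈ τ_X ✓.
  U = {53}: f^{-1}(U) = {μ, ρ} ∈ τ_X ✓.
  U = {51, 52}: f^{-1}(U) = {ν, ξ} ∈ τ_X ✓.
  U = {51, 53}: f^{-1}(U) = {μ, ρ} ∈ τ_X ✓.
  U = {50, 51, 53}: f^{-1}(U) = {μ, ρ} ∈ τ_X ✓.
  U = {51, 52, 53}: f^{-1}(U) = {μ, ν, ξ, ρ} ∈ τ_X ✓.
  U = {50, 51, 52, 53}: f^{-1}(U) = {μ, ν, ξ, ρ} ∈ τ_X ✓.
Every preimage lies in τ_X, so f IS continuous.


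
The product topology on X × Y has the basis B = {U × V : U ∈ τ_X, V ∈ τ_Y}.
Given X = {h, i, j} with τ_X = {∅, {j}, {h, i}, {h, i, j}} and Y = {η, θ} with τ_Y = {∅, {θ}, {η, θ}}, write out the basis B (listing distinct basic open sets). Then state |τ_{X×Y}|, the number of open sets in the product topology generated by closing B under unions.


Basis B = {∅ × ∅, {j} × {θ}, {h, i} × {θ}, {j} × {η, θ}, {h, i, j} × {θ}, {h, i} × {η, θ}, {h, i, j} × {η, θ}}; |τ_{X×Y}| = 9.

Enumerate products U × V with U ∈ τ_X, V ∈ τ_Y (deduplicated):
  ∅ × ∅ = {} (∅)
  {j} × {θ} = {(j,θ)}
  {h, i} × {θ} = {(h,θ), (i,θ)}
  {j} × {η, θ} = {(j,η), (j,θ)}
  {h, i, j} × {θ} = {(h,θ), (i,θ), (j,θ)}
  {h, i} × {η, θ} = {(h,η), (h,θ), (i,η), (i,θ)}
  {h, i, j} × {η, θ} = {(h,η), (h,θ), (i,η), (i,θ), (j,η), (j,θ)}
These 7 distinct sets form the basis B.
Close under arbitrary unions to get τ_{X×Y}; counting gives |τ_{X×Y}| = 9.


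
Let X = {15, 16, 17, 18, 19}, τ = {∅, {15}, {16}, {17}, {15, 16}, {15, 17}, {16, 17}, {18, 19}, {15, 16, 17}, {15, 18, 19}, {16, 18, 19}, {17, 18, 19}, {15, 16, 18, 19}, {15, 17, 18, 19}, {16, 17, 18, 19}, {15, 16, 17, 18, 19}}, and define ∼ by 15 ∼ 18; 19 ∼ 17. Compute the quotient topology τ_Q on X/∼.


X/∼ = {[15=18], [16], [17=19]}; |τ_Q| = 4.

Equivalence classes: [15=18], [16], [17=19].
Quotient map π: X → X/∼ sends 15 ↦ [15=18], 16 ↦ [16], 17 ↦ [17=19], 18 ↦ [15=18], 19 ↦ [17=19].
For each subset V ⊆ X/∼, compute π^{-1}(V) ⊆ X and check whether π^{-1}(V) ∈ τ. V is open in τ_Q iff π^{-1}(V) ∈ τ.
  V = {}: π^{-1}(V) = ∅ ∈ τ ✓.
  V = {[15=18]}: π^{-1}(V) = {15, 18} ∉ τ ✗.
  V = {[16]}: π^{-1}(V) = {16} ∈ τ ✓.
  V = {[15=18], [16]}: π^{-1}(V) = {15, 16, 18} ∉ τ ✗.
  V = {[17=19]}: π^{-1}(V) = {17, 19} ∉ τ ✗.
  V = {[15=18], [17=19]}: π^{-1}(V) = {15, 17, 18, 19} ∈ τ ✓.
  V = {[16], [17=19]}: π^{-1}(V) = {16, 17, 19} ∉ τ ✗.
  V = {[15=18], [16], [17=19]}: π^{-1}(V) = {15, 16, 17, 18, 19} ∈ τ ✓.
Open sets in the quotient: τ_Q = {{}, {[16]}, {[15=18], [17=19]}, {[15=18], [16], [17=19]}} (4 elements).


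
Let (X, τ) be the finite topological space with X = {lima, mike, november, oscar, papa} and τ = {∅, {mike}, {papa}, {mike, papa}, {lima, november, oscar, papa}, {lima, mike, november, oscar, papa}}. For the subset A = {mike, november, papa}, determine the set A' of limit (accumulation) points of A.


A' = {lima, november, oscar}

For each x ∈ X, list the open sets U ∈ τ with x ∈ U, then check whether U ∩ (A ∖ {x}) ≠ ∅ for every such U.
  x = lima: opens ∋ x are {lima, november, oscar, papa}, {lima, mike, november, oscar, papa}; each meets A ∖ {lima}, so x IS a limit point.
  x = mike: open {mike} ∋ x has {mike} ∩ (A ∖ {mike}) = ∅, so x is NOT a limit point.
  x = november: opens ∋ x are {lima, november, oscar, papa}, {lima, mike, november, oscar, papa}; each meets A ∖ {november}, so x IS a limit point.
  x = oscar: opens ∋ x are {lima, november, oscar, papa}, {lima, mike, november, oscar, papa}; each meets A ∖ {oscar}, so x IS a limit point.
  x = papa: open {papa} ∋ x has {papa} ∩ (A ∖ {papa}) = ∅, so x is NOT a limit point.
Collecting: A' = {lima, november, oscar}.


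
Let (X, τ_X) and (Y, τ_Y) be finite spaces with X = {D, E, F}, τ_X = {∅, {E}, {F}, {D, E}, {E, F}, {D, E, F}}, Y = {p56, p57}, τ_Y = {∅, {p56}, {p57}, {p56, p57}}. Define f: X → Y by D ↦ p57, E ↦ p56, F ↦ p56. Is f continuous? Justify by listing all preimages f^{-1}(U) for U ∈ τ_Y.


f is NOT continuous.

Compute f^{-1}(U) for each U ∈ τ_Y:
  U = ∅: f^{-1}(U) = ∅ ∈ τ_X ✓.
  U = {p56}: f^{-1}(U) = {E, F} ∈ τ_X ✓.
  U = {p57}: f^{-1}(U) = {D} ∉ τ_X ✗.
  U = {p56, p57}: f^{-1}(U) = {D, E, F} ∈ τ_X ✓.
Found U = {p57} with f^{-1}(U) = {D} not in τ_X. Therefore f is NOT continuous.


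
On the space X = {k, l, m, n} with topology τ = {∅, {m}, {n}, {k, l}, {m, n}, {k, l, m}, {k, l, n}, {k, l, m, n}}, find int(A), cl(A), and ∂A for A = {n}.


int(A) = {n}, cl(A) = {n}, ∂A = ∅.

Closed sets in (X, τ) are complements of opens:
  closed(X, τ) = {∅, {m}, {n}, {k, l}, {m, n}, {k, l, m}, {k, l, n}, {k, l, m, n}}.
int(A) = ⋃ {U ∈ τ : U ⊆ A}. Opens contained in A: ∅, {n}.
Taking the union of these: int(A) = {n}.
cl(A) = ⋂ {C closed : A ⊆ C}. Closed sets containing A: {n}, {m, n}, {k, l, n}, {k, l, m, n}.
Intersecting these: cl(A) = {n}.
∂A = cl(A) ∖ int(A) = {n} ∖ {n} = ∅.


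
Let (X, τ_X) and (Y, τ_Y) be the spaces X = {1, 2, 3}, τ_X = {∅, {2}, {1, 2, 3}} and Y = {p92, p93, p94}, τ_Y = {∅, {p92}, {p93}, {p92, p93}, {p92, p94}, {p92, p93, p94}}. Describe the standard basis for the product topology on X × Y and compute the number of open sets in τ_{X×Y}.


Basis B = {∅ × ∅, {2} × {p92}, {2} × {p93}, {2} × {p92, p93}, {2} × {p92, p94}, {1, 2, 3} × {p92}, {1, 2, 3} × {p93}, {2} × {p92, p93, p94}, {1, 2, 3} × {p92, p93}, {1, 2, 3} × {p92, p94}, {1, 2, 3} × {p92, p93, p94}}; |τ_{X×Y}| = 18.

Enumerate products U × V with U ∈ τ_X, V ∈ τ_Y (deduplicated):
  ∅ × ∅ = {} (∅)
  {2} × {p92} = {(2,p92)}
  {2} × {p93} = {(2,p93)}
  {2} × {p92, p93} = {(2,p92), (2,p93)}
  {2} × {p92, p94} = {(2,p92), (2,p94)}
  {1, 2, 3} × {p92} = {(1,p92), (2,p92), (3,p92)}
  {1, 2, 3} × {p93} = {(1,p93), (2,p93), (3,p93)}
  {2} × {p92, p93, p94} = {(2,p92), (2,p93), (2,p94)}
  {1, 2, 3} × {p92, p93} = {(1,p92), (1,p93), (2,p92), (2,p93), (3,p92), (3,p93)}
  {1, 2, 3} × {p92, p94} = {(1,p92), (1,p94), (2,p92), (2,p94), (3,p92), (3,p94)}
  {1, 2, 3} × {p92, p93, p94} = {(1,p92), (1,p93), (1,p94), (2,p92), (2,p93), (2,p94), (3,p92), (3,p93), (3,p94)}
These 11 distinct sets form the basis B.
Close under arbitrary unions to get τ_{X×Y}; counting gives |τ_{X×Y}| = 18.


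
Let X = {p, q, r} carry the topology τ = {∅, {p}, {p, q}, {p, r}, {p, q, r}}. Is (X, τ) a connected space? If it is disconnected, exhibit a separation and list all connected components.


(X, τ) is connected.

Find clopen sets (U ∈ τ with X ∖ U ∈ τ):
  U = ∅, X ∖ U = {p, q, r} — both open, so U is clopen.
  U = {p, q, r}, X ∖ U = ∅ — both open, so U is clopen.
Only trivial clopens (∅ and X) exist, so (X, τ) is connected.
Compute connected components by grouping points that agree on all clopens:
  component: {p, q, r}


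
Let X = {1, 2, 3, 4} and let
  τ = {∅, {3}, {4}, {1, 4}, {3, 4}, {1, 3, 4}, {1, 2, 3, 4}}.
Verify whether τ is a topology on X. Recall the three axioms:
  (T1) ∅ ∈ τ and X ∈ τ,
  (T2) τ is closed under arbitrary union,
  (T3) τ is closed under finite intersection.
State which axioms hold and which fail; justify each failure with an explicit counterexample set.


τ IS a topology on X.

Axiom (T1): ∅ ∈ τ? Yes; X ∈ τ? Yes.
Axiom (T2/T3): check pairwise unions and intersections of members of τ.
All pairwise intersections and unions checked — each lies in τ. Therefore τ satisfies (T1), (T2), (T3): it IS a topology on X.


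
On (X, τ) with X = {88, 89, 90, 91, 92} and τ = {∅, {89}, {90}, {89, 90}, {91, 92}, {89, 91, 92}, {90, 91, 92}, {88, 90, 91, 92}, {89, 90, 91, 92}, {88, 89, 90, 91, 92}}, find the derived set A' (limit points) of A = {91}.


A' = {88, 92}

For each x ∈ X, list the open sets U ∈ τ with x ∈ U, then check whether U ∩ (A ∖ {x}) ≠ ∅ for every such U.
  x = 88: opens ∋ x are {88, 90, 91, 92}, {88, 89, 90, 91, 92}; each meets A ∖ {88}, so x IS a limit point.
  x = 89: open {89} ∋ x has {89} ∩ (A ∖ {89}) = ∅, so x is NOT a limit point.
  x = 90: open {90} ∋ x has {90} ∩ (A ∖ {90}) = ∅, so x is NOT a limit point.
  x = 91: open {91, 92} ∋ x has {91, 92} ∩ (A ∖ {91}) = ∅, so x is NOT a limit point.
  x = 92: opens ∋ x are {91, 92}, {89, 91, 92}, {90, 91, 92}, {88, 90, 91, 92}, {89, 90, 91, 92}, {88, 89, 90, 91, 92}; each meets A ∖ {92}, so x IS a limit point.
Collecting: A' = {88, 92}.


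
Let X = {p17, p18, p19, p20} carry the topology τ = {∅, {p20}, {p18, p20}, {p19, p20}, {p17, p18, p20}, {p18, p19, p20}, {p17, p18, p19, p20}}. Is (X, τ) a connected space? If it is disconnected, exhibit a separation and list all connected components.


(X, τ) is connected.

Find clopen sets (U ∈ τ with X ∖ U ∈ τ):
  U = ∅, X ∖ U = {p17, p18, p19, p20} — both open, so U is clopen.
  U = {p17, p18, p19, p20}, X ∖ U = ∅ — both open, so U is clopen.
Only trivial clopens (∅ and X) exist, so (X, τ) is connected.
Compute connected components by grouping points that agree on all clopens:
  component: {p17, p18, p19, p20}


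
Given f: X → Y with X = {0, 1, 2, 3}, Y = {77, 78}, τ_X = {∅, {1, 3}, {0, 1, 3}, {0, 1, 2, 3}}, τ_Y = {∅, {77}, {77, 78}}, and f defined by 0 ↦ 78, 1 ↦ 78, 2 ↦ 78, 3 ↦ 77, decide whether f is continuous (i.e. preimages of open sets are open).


f is NOT continuous.

Compute f^{-1}(U) for each U ∈ τ_Y:
  U = ∅: f^{-1}(U) = ∅ ∈ τ_X ✓.
  U = {77}: f^{-1}(U) = {3} ∉ τ_X ✗.
  U = {77, 78}: f^{-1}(U) = {0, 1, 2, 3} ∈ τ_X ✓.
Found U = {77} with f^{-1}(U) = {3} not in τ_X. Therefore f is NOT continuous.
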